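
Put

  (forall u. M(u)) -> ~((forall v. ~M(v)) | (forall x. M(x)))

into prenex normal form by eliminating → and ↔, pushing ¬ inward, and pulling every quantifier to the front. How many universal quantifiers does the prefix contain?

Eliminate → and ↔ using ¬ and ∨.
  ~(forall u. M(u)) | ~((forall v. ~M(v)) | (forall x. M(x)))
Drive negations inward (¬∀x A ≡ ∃x ¬A, ¬∃x A ≡ ∀x ¬A, De Morgan for ∧/∨):
  (exists u. ~M(u)) | (exists v. M(v)) & (exists x. ~M(x))
All bound variables are already distinct, so no renaming is needed.
Extract every quantifier outward, since the variables are now distinct and don't occur free across branches:
  exists u. exists v. exists x. (~M(u) | M(v) & ~M(x))
The prefix is exists u exists v exists x: 0 universal, 3 existential.

0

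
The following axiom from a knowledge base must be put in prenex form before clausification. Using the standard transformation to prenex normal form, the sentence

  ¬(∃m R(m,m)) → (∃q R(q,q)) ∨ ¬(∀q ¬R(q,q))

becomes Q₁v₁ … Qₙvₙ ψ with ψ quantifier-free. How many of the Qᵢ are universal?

0

Rewrite implications/biconditionals: A → B as ¬A ∨ B.
  ¬¬(∃m R(m,m)) ∨ (∃q R(q,q)) ∨ ¬(∀q ¬R(q,q))
Push ¬ through the quantifiers and connectives to reach negation normal form:
  (∃m R(m,m)) ∨ (∃q R(q,q)) ∨ (∃q R(q,q))
Give each quantifier a distinct variable: q↦x1.
  (∃m R(m,m)) ∨ (∃q R(q,q)) ∨ (∃x1 R(x1,x1))
Extract every quantifier outward, since the variables are now distinct and don't occur free across branches:
  ∃m ∃q ∃x1 (R(m,m) ∨ R(q,q) ∨ R(x1,x1))
The prefix is ∃m ∃q ∃x1: 0 universal, 3 existential.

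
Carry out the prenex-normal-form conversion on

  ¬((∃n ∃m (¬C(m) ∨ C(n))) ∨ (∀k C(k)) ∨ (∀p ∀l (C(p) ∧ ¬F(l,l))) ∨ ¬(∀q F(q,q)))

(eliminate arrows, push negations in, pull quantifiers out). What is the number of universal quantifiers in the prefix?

Move each ¬ inward, flipping quantifiers it crosses:
  (∀n ∀m (C(m) ∧ ¬C(n))) ∧ (∃k ¬C(k)) ∧ (∃p ∃l (¬C(p) ∨ F(l,l))) ∧ (∀q F(q,q))
Extract every quantifier outward, since the variables are now distinct and don't occur free across branches:
  ∀n ∀m ∃k ∃p ∃l ∀q (C(m) ∧ ¬C(n) ∧ ¬C(k) ∧ (¬C(p) ∨ F(l,l)) ∧ F(q,q))
The prefix is ∀n ∀m ∃k ∃p ∃l ∀q: 3 universal, 3 existential.

3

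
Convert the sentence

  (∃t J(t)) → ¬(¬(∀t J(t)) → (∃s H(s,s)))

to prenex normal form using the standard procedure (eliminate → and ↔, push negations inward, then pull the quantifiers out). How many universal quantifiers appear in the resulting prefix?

2

Eliminate → and ↔ using ¬ and ∨.
  ¬(∃t J(t)) ∨ ¬(¬¬(∀t J(t)) ∨ (∃s H(s,s)))
Move each ¬ inward, flipping quantifiers it crosses:
  (∀t ¬J(t)) ∨ (∃t ¬J(t)) ∧ (∀s ¬H(s,s))
Rename bound variables to avoid capture: t↦u1.
  (∀t ¬J(t)) ∨ (∃u1 ¬J(u1)) ∧ (∀s ¬H(s,s))
Finally move all quantifiers to the prefix:
  ∀t ∃u1 ∀s (¬J(t) ∨ ¬J(u1) ∧ ¬H(s,s))
The prefix is ∀t ∃u1 ∀s: 2 universal, 1 existential.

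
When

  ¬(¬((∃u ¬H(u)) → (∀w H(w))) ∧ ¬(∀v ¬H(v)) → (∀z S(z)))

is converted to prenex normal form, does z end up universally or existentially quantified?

Rewrite implications/biconditionals: A → B as ¬A ∨ B.
  ¬(¬(¬(¬(∃u ¬H(u)) ∨ (∀w H(w))) ∧ ¬(∀v ¬H(v))) ∨ (∀z S(z)))
Move each ¬ inward, flipping quantifiers it crosses:
  (∃u ¬H(u)) ∧ (∃w ¬H(w)) ∧ (∃v H(v)) ∧ (∃z ¬S(z))
All bound variables are already distinct, so no renaming is needed.
Pull the quantifiers to the front (each side's bound variable is not free in the other side):
  ∃u ∃w ∃v ∃z (¬H(u) ∧ ¬H(w) ∧ H(v) ∧ ¬S(z))
The quantifier ∀z sits under an odd number of negations (counting the antecedent side of each →), so it flips to ∃z.

existential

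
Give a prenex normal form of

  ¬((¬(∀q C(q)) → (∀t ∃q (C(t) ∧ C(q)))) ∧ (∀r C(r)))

∃q ∃t ∀c ∃r (¬C(q) ∧ (¬C(t) ∨ ¬C(c)) ∨ ¬C(r))

Rewrite implications/biconditionals: A → B as ¬A ∨ B.
  ¬((¬¬(∀q C(q)) ∨ (∀t ∃q (C(t) ∧ C(q)))) ∧ (∀r C(r)))
Drive negations inward (¬∀x A ≡ ∃x ¬A, ¬∃x A ≡ ∀x ¬A, De Morgan for ∧/∨):
  (∃q ¬C(q)) ∧ (∃t ∀q (¬C(t) ∨ ¬C(q))) ∨ (∃r ¬C(r))
Rename bound variables to avoid capture: q↦c.
  (∃q ¬C(q)) ∧ (∃t ∀c (¬C(t) ∨ ¬C(c))) ∨ (∃r ¬C(r))
Finally move all quantifiers to the prefix:
  ∃q ∃t ∀c ∃r (¬C(q) ∧ (¬C(t) ∨ ¬C(c)) ∨ ¬C(r))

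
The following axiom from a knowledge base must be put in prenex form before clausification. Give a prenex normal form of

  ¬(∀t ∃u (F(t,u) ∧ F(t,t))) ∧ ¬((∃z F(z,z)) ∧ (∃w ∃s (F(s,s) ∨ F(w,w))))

Drive negations inward (¬∀x A ≡ ∃x ¬A, ¬∃x A ≡ ∀x ¬A, De Morgan for ∧/∨):
  (∃t ∀u (¬F(t,u) ∨ ¬F(t,t))) ∧ ((∀z ¬F(z,z)) ∨ (∀w ∀s (¬F(s,s) ∧ ¬F(w,w))))
All bound variables are already distinct, so no renaming is needed.
Finally move all quantifiers to the prefix:
  ∃t ∀u ∀z ∀w ∀s ((¬F(t,u) ∨ ¬F(t,t)) ∧ (¬F(z,z) ∨ ¬F(s,s) ∧ ¬F(w,w)))

∃t ∀u ∀z ∀w ∀s ((¬F(t,u) ∨ ¬F(t,t)) ∧ (¬F(z,z) ∨ ¬F(s,s) ∧ ¬F(w,w)))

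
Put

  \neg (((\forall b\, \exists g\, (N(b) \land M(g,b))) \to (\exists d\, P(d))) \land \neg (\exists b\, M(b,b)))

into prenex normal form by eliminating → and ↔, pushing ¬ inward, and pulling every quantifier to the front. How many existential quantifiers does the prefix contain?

Rewrite implications/biconditionals: A → B as ¬A ∨ B.
  \neg ((\neg (\forall b\, \exists g\, (N(b) \land M(g,b))) \lor (\exists d\, P(d))) \land \neg (\exists b\, M(b,b)))
Push ¬ through the quantifiers and connectives to reach negation normal form:
  (\forall b\, \exists g\, (N(b) \land M(g,b))) \land (\forall d\, \neg P(d)) \lor (\exists b\, M(b,b))
Standardize variables apart so no two quantifiers bind the same name: b↦c.
  (\forall b\, \exists g\, (N(b) \land M(g,b))) \land (\forall d\, \neg P(d)) \lor (\exists c\, M(c,c))
Extract every quantifier outward, since the variables are now distinct and don't occur free across branches:
  \forall b\, \exists g\, \forall d\, \exists c\, (N(b) \land M(g,b) \land \neg P(d) \lor M(c,c))
The prefix is \forall b \exists g \forall d \exists c: 2 universal, 2 existential.

2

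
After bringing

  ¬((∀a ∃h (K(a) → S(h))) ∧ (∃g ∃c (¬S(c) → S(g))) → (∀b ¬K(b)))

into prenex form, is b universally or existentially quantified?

Rewrite implications/biconditionals: A → B as ¬A ∨ B.
  ¬(¬((∀a ∃h (¬K(a) ∨ S(h))) ∧ (∃g ∃c (¬¬S(c) ∨ S(g)))) ∨ (∀b ¬K(b)))
Push ¬ through the quantifiers and connectives to reach negation normal form:
  (∀a ∃h (¬K(a) ∨ S(h))) ∧ (∃g ∃c (S(c) ∨ S(g))) ∧ (∃b K(b))
All bound variables are already distinct, so no renaming is needed.
Extract every quantifier outward, since the variables are now distinct and don't occur free across branches:
  ∀a ∃h ∃g ∃c ∃b ((¬K(a) ∨ S(h)) ∧ (S(c) ∨ S(g)) ∧ K(b))
The quantifier ∀b sits under an odd number of negations (counting the antecedent side of each →), so it flips to ∃b.

existential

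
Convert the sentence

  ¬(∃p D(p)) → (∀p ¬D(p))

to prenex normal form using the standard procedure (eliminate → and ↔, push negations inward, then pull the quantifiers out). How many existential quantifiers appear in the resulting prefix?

Eliminate → and ↔ using ¬ and ∨.
  ¬¬(∃p D(p)) ∨ (∀p ¬D(p))
Push ¬ through the quantifiers and connectives to reach negation normal form:
  (∃p D(p)) ∨ (∀p ¬D(p))
Give each quantifier a distinct variable: p↦w1.
  (∃p D(p)) ∨ (∀w1 ¬D(w1))
Extract every quantifier outward, since the variables are now distinct and don't occur free across branches:
  ∃p ∀w1 (D(p) ∨ ¬D(w1))
The prefix is ∃p ∀w1: 1 universal, 1 existential.

1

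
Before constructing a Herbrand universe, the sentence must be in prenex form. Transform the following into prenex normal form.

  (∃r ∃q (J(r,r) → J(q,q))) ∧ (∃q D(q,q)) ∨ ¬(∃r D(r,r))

Eliminate → and ↔ using ¬ and ∨.
  (∃r ∃q (¬J(r,r) ∨ J(q,q))) ∧ (∃q D(q,q)) ∨ ¬(∃r D(r,r))
Push ¬ through the quantifiers and connectives to reach negation normal form:
  (∃r ∃q (¬J(r,r) ∨ J(q,q))) ∧ (∃q D(q,q)) ∨ (∀r ¬D(r,r))
Rename bound variables to avoid capture: q↦a, r↦z1.
  (∃r ∃q (¬J(r,r) ∨ J(q,q))) ∧ (∃a D(a,a)) ∨ (∀z1 ¬D(z1,z1))
Finally move all quantifiers to the prefix:
  ∃r ∃q ∃a ∀z1 ((¬J(r,r) ∨ J(q,q)) ∧ D(a,a) ∨ ¬D(z1,z1))

∃r ∃q ∃a ∀z1 ((¬J(r,r) ∨ J(q,q)) ∧ D(a,a) ∨ ¬D(z1,z1))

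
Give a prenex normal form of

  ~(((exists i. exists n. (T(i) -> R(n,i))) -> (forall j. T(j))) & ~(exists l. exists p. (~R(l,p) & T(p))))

exists i. exists n. exists j. exists l. exists p. ((~T(i) | R(n,i)) & ~T(j) | ~R(l,p) & T(p))

Rewrite implications/biconditionals: A → B as ¬A ∨ B.
  ~((~(exists i. exists n. (~T(i) | R(n,i))) | (forall j. T(j))) & ~(exists l. exists p. (~R(l,p) & T(p))))
Move each ¬ inward, flipping quantifiers it crosses:
  (exists i. exists n. (~T(i) | R(n,i))) & (exists j. ~T(j)) | (exists l. exists p. (~R(l,p) & T(p)))
Extract every quantifier outward, since the variables are now distinct and don't occur free across branches:
  exists i. exists n. exists j. exists l. exists p. ((~T(i) | R(n,i)) & ~T(j) | ~R(l,p) & T(p))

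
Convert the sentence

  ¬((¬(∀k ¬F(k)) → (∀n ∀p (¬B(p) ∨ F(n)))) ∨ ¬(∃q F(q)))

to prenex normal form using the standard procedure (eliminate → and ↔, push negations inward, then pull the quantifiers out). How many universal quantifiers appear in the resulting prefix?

0

First replace A → B with ¬A ∨ B.
  ¬(¬¬(∀k ¬F(k)) ∨ (∀n ∀p (¬B(p) ∨ F(n))) ∨ ¬(∃q F(q)))
Push ¬ through the quantifiers and connectives to reach negation normal form:
  (∃k F(k)) ∧ (∃n ∃p (B(p) ∧ ¬F(n))) ∧ (∃q F(q))
Pull the quantifiers to the front (each side's bound variable is not free in the other side):
  ∃k ∃n ∃p ∃q (F(k) ∧ B(p) ∧ ¬F(n) ∧ F(q))
The prefix is ∃k ∃n ∃p ∃q: 0 universal, 4 existential.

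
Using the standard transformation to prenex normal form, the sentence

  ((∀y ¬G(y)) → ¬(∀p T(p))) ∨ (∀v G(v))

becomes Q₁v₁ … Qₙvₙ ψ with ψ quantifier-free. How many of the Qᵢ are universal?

Rewrite implications/biconditionals: A → B as ¬A ∨ B.
  ¬(∀y ¬G(y)) ∨ ¬(∀p T(p)) ∨ (∀v G(v))
Push ¬ through the quantifiers and connectives to reach negation normal form:
  (∃y G(y)) ∨ (∃p ¬T(p)) ∨ (∀v G(v))
All bound variables are already distinct, so no renaming is needed.
Finally move all quantifiers to the prefix:
  ∃y ∃p ∀v (G(y) ∨ ¬T(p) ∨ G(v))
The prefix is ∃y ∃p ∀v: 1 universal, 2 existential.

1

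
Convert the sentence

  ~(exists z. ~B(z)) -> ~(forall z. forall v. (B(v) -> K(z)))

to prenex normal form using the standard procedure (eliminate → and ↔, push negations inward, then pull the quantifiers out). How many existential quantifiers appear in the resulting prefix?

Eliminate → and ↔ using ¬ and ∨.
  ~~(exists z. ~B(z)) | ~(forall z. forall v. (~B(v) | K(z)))
Drive negations inward (¬∀x A ≡ ∃x ¬A, ¬∃x A ≡ ∀x ¬A, De Morgan for ∧/∨):
  (exists z. ~B(z)) | (exists z. exists v. (B(v) & ~K(z)))
Give each quantifier a distinct variable: z↦w1.
  (exists z. ~B(z)) | (exists w1. exists v. (B(v) & ~K(w1)))
Extract every quantifier outward, since the variables are now distinct and don't occur free across branches:
  exists z. exists w1. exists v. (~B(z) | B(v) & ~K(w1))
The prefix is exists z exists w1 exists v: 0 universal, 3 existential.

3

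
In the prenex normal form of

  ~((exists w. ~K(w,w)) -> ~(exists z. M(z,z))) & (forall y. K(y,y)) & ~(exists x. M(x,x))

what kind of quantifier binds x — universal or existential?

Eliminate → and ↔ using ¬ and ∨.
  ~(~(exists w. ~K(w,w)) | ~(exists z. M(z,z))) & (forall y. K(y,y)) & ~(exists x. M(x,x))
Drive negations inward (¬∀x A ≡ ∃x ¬A, ¬∃x A ≡ ∀x ¬A, De Morgan for ∧/∨):
  (exists w. ~K(w,w)) & (exists z. M(z,z)) & (forall y. K(y,y)) & (forall x. ~M(x,x))
All bound variables are already distinct, so no renaming is needed.
Finally move all quantifiers to the prefix:
  exists w. exists z. forall y. forall x. (~K(w,w) & M(z,z) & K(y,y) & ~M(x,x))
The quantifier exists x sits under an odd number of negations (counting the antecedent side of each →), so it flips to forall x.

universal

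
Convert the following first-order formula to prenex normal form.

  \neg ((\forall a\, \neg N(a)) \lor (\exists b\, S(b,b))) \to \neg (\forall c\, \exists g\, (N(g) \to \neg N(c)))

\forall a\, \exists b\, \exists c\, \forall g\, (\neg N(a) \lor S(b,b) \lor N(g) \land N(c))

Eliminate → and ↔ using ¬ and ∨.
  \neg \neg ((\forall a\, \neg N(a)) \lor (\exists b\, S(b,b))) \lor \neg (\forall c\, \exists g\, (\neg N(g) \lor \neg N(c)))
Push ¬ through the quantifiers and connectives to reach negation normal form:
  (\forall a\, \neg N(a)) \lor (\exists b\, S(b,b)) \lor (\exists c\, \forall g\, (N(g) \land N(c)))
All bound variables are already distinct, so no renaming is needed.
Extract every quantifier outward, since the variables are now distinct and don't occur free across branches:
  \forall a\, \exists b\, \exists c\, \forall g\, (\neg N(a) \lor S(b,b) \lor N(g) \land N(c))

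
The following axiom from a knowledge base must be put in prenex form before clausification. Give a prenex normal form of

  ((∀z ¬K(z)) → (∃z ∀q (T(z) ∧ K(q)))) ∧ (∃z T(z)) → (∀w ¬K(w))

∀z ∀u1 ∃q ∀a ∀w (¬K(z) ∧ (¬T(u1) ∨ ¬K(q)) ∨ ¬T(a) ∨ ¬K(w))

Rewrite implications/biconditionals: A → B as ¬A ∨ B.
  ¬((¬(∀z ¬K(z)) ∨ (∃z ∀q (T(z) ∧ K(q)))) ∧ (∃z T(z))) ∨ (∀w ¬K(w))
Push ¬ through the quantifiers and connectives to reach negation normal form:
  (∀z ¬K(z)) ∧ (∀z ∃q (¬T(z) ∨ ¬K(q))) ∨ (∀z ¬T(z)) ∨ (∀w ¬K(w))
Rename bound variables to avoid capture: z↦u1, z↦a.
  (∀z ¬K(z)) ∧ (∀u1 ∃q (¬T(u1) ∨ ¬K(q))) ∨ (∀a ¬T(a)) ∨ (∀w ¬K(w))
Finally move all quantifiers to the prefix:
  ∀z ∀u1 ∃q ∀a ∀w (¬K(z) ∧ (¬T(u1) ∨ ¬K(q)) ∨ ¬T(a) ∨ ¬K(w))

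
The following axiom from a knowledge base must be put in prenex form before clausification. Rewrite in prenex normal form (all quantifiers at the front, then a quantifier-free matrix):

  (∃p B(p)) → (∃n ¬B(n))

Eliminate → and ↔ using ¬ and ∨.
  ¬(∃p B(p)) ∨ (∃n ¬B(n))
Drive negations inward (¬∀x A ≡ ∃x ¬A, ¬∃x A ≡ ∀x ¬A, De Morgan for ∧/∨):
  (∀p ¬B(p)) ∨ (∃n ¬B(n))
All bound variables are already distinct, so no renaming is needed.
Finally move all quantifiers to the prefix:
  ∀p ∃n (¬B(p) ∨ ¬B(n))

∀p ∃n (¬B(p) ∨ ¬B(n))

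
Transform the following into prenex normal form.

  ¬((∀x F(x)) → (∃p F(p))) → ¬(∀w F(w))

Eliminate → and ↔ using ¬ and ∨.
  ¬¬(¬(∀x F(x)) ∨ (∃p F(p))) ∨ ¬(∀w F(w))
Push ¬ through the quantifiers and connectives to reach negation normal form:
  (∃x ¬F(x)) ∨ (∃p F(p)) ∨ (∃w ¬F(w))
All bound variables are already distinct, so no renaming is needed.
Extract every quantifier outward, since the variables are now distinct and don't occur free across branches:
  ∃x ∃p ∃w (¬F(x) ∨ F(p) ∨ ¬F(w))

∃x ∃p ∃w (¬F(x) ∨ F(p) ∨ ¬F(w))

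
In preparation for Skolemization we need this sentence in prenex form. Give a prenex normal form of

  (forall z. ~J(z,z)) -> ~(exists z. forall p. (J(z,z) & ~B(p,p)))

exists z. forall y. exists p. (J(z,z) | ~J(y,y) | B(p,p))

Eliminate → and ↔ using ¬ and ∨.
  ~(forall z. ~J(z,z)) | ~(exists z. forall p. (J(z,z) & ~B(p,p)))
Move each ¬ inward, flipping quantifiers it crosses:
  (exists z. J(z,z)) | (forall z. exists p. (~J(z,z) | B(p,p)))
Rename bound variables to avoid capture: z↦y.
  (exists z. J(z,z)) | (forall y. exists p. (~J(y,y) | B(p,p)))
Extract every quantifier outward, since the variables are now distinct and don't occur free across branches:
  exists z. forall y. exists p. (J(z,z) | ~J(y,y) | B(p,p))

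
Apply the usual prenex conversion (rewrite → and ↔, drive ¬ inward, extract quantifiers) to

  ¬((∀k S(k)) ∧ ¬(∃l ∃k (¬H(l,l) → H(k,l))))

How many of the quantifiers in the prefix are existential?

Rewrite implications/biconditionals: A → B as ¬A ∨ B.
  ¬((∀k S(k)) ∧ ¬(∃l ∃k (¬¬H(l,l) ∨ H(k,l))))
Move each ¬ inward, flipping quantifiers it crosses:
  (∃k ¬S(k)) ∨ (∃l ∃k (H(l,l) ∨ H(k,l)))
Give each quantifier a distinct variable: k↦r.
  (∃k ¬S(k)) ∨ (∃l ∃r (H(l,l) ∨ H(r,l)))
Pull the quantifiers to the front (each side's bound variable is not free in the other side):
  ∃k ∃l ∃r (¬S(k) ∨ H(l,l) ∨ H(r,l))
The prefix is ∃k ∃l ∃r: 0 universal, 3 existential.

3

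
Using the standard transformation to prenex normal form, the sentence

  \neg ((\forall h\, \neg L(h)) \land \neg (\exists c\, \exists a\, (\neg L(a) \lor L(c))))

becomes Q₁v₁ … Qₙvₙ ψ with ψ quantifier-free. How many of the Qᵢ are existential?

Move each ¬ inward, flipping quantifiers it crosses:
  (\exists h\, L(h)) \lor (\exists c\, \exists a\, (\neg L(a) \lor L(c)))
Finally move all quantifiers to the prefix:
  \exists h\, \exists c\, \exists a\, (L(h) \lor \neg L(a) \lor L(c))
The prefix is \exists h \exists c \exists a: 0 universal, 3 existential.

3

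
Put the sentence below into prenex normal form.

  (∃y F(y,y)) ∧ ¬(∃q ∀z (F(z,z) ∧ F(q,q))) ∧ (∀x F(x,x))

Drive negations inward (¬∀x A ≡ ∃x ¬A, ¬∃x A ≡ ∀x ¬A, De Morgan for ∧/∨):
  (∃y F(y,y)) ∧ (∀q ∃z (¬F(z,z) ∨ ¬F(q,q))) ∧ (∀x F(x,x))
Extract every quantifier outward, since the variables are now distinct and don't occur free across branches:
  ∃y ∀q ∃z ∀x (F(y,y) ∧ (¬F(z,z) ∨ ¬F(q,q)) ∧ F(x,x))

∃y ∀q ∃z ∀x (F(y,y) ∧ (¬F(z,z) ∨ ¬F(q,q)) ∧ F(x,x))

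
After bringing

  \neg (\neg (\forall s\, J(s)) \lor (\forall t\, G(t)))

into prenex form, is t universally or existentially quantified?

Move each ¬ inward, flipping quantifiers it crosses:
  (\forall s\, J(s)) \land (\exists t\, \neg G(t))
Pull the quantifiers to the front (each side's bound variable is not free in the other side):
  \forall s\, \exists t\, (J(s) \land \neg G(t))
The quantifier \forall t sits under an odd number of negations, so it flips to \exists t.

existential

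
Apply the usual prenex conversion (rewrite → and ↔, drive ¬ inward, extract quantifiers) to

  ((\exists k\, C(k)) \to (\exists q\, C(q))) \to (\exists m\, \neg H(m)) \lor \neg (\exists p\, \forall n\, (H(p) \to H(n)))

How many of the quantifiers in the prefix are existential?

First replace A → B with ¬A ∨ B.
  \neg (\neg (\exists k\, C(k)) \lor (\exists q\, C(q))) \lor (\exists m\, \neg H(m)) \lor \neg (\exists p\, \forall n\, (\neg H(p) \lor H(n)))
Push ¬ through the quantifiers and connectives to reach negation normal form:
  (\exists k\, C(k)) \land (\forall q\, \neg C(q)) \lor (\exists m\, \neg H(m)) \lor (\forall p\, \exists n\, (H(p) \land \neg H(n)))
Extract every quantifier outward, since the variables are now distinct and don't occur free across branches:
  \exists k\, \forall q\, \exists m\, \forall p\, \exists n\, (C(k) \land \neg C(q) \lor \neg H(m) \lor H(p) \land \neg H(n))
The prefix is \exists k \forall q \exists m \forall p \exists n: 2 universal, 3 existential.

3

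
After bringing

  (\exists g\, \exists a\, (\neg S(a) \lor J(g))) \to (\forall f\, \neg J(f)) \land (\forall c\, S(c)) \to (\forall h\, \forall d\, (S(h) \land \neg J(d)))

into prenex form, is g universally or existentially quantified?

universal

Rewrite implications/biconditionals: A → B as ¬A ∨ B.
  \neg (\exists g\, \exists a\, (\neg S(a) \lor J(g))) \lor \neg ((\forall f\, \neg J(f)) \land (\forall c\, S(c))) \lor (\forall h\, \forall d\, (S(h) \land \neg J(d)))
Move each ¬ inward, flipping quantifiers it crosses:
  (\forall g\, \forall a\, (S(a) \land \neg J(g))) \lor (\exists f\, J(f)) \lor (\exists c\, \neg S(c)) \lor (\forall h\, \forall d\, (S(h) \land \neg J(d)))
All bound variables are already distinct, so no renaming is needed.
Pull the quantifiers to the front (each side's bound variable is not free in the other side):
  \forall g\, \forall a\, \exists f\, \exists c\, \forall h\, \forall d\, (S(a) \land \neg J(g) \lor J(f) \lor \neg S(c) \lor S(h) \land \neg J(d))
The quantifier \exists g sits under an odd number of negations (counting the antecedent side of each →), so it flips to \forall g.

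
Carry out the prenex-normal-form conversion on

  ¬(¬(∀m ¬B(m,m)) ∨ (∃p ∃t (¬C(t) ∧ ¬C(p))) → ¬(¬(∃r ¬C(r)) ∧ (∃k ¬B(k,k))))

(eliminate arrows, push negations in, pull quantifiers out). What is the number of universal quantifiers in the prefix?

1

Eliminate → and ↔ using ¬ and ∨.
  ¬(¬(¬(∀m ¬B(m,m)) ∨ (∃p ∃t (¬C(t) ∧ ¬C(p)))) ∨ ¬(¬(∃r ¬C(r)) ∧ (∃k ¬B(k,k))))
Move each ¬ inward, flipping quantifiers it crosses:
  ((∃m B(m,m)) ∨ (∃p ∃t (¬C(t) ∧ ¬C(p)))) ∧ (∀r C(r)) ∧ (∃k ¬B(k,k))
Finally move all quantifiers to the prefix:
  ∃m ∃p ∃t ∀r ∃k ((B(m,m) ∨ ¬C(t) ∧ ¬C(p)) ∧ C(r) ∧ ¬B(k,k))
The prefix is ∃m ∃p ∃t ∀r ∃k: 1 universal, 4 existential.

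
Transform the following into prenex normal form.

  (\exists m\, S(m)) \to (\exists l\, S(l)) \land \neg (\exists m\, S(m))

\forall m\, \exists l\, \forall x\, (\neg S(m) \lor S(l) \land \neg S(x))

First replace A → B with ¬A ∨ B.
  \neg (\exists m\, S(m)) \lor (\exists l\, S(l)) \land \neg (\exists m\, S(m))
Move each ¬ inward, flipping quantifiers it crosses:
  (\forall m\, \neg S(m)) \lor (\exists l\, S(l)) \land (\forall m\, \neg S(m))
Give each quantifier a distinct variable: m↦x.
  (\forall m\, \neg S(m)) \lor (\exists l\, S(l)) \land (\forall x\, \neg S(x))
Extract every quantifier outward, since the variables are now distinct and don't occur free across branches:
  \forall m\, \exists l\, \forall x\, (\neg S(m) \lor S(l) \land \neg S(x))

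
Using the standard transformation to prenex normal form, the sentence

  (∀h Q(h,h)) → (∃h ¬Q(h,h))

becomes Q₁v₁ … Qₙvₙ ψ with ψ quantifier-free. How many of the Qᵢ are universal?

0

Eliminate → and ↔ using ¬ and ∨.
  ¬(∀h Q(h,h)) ∨ (∃h ¬Q(h,h))
Move each ¬ inward, flipping quantifiers it crosses:
  (∃h ¬Q(h,h)) ∨ (∃h ¬Q(h,h))
Rename bound variables to avoid capture: h↦u.
  (∃h ¬Q(h,h)) ∨ (∃u ¬Q(u,u))
Finally move all quantifiers to the prefix:
  ∃h ∃u (¬Q(h,h) ∨ ¬Q(u,u))
The prefix is ∃h ∃u: 0 universal, 2 existential.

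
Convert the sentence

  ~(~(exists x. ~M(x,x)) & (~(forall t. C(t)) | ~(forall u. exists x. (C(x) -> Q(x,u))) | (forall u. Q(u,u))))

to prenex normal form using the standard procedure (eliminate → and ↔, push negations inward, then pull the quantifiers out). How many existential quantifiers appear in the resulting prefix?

Eliminate → and ↔ using ¬ and ∨.
  ~(~(exists x. ~M(x,x)) & (~(forall t. C(t)) | ~(forall u. exists x. (~C(x) | Q(x,u))) | (forall u. Q(u,u))))
Push ¬ through the quantifiers and connectives to reach negation normal form:
  (exists x. ~M(x,x)) | (forall t. C(t)) & (forall u. exists x. (~C(x) | Q(x,u))) & (exists u. ~Q(u,u))
Give each quantifier a distinct variable: x↦p, u↦w1.
  (exists x. ~M(x,x)) | (forall t. C(t)) & (forall u. exists p. (~C(p) | Q(p,u))) & (exists w1. ~Q(w1,w1))
Pull the quantifiers to the front (each side's bound variable is not free in the other side):
  exists x. forall t. forall u. exists p. exists w1. (~M(x,x) | C(t) & (~C(p) | Q(p,u)) & ~Q(w1,w1))
The prefix is exists x forall t forall u exists p exists w1: 2 universal, 3 existential.

3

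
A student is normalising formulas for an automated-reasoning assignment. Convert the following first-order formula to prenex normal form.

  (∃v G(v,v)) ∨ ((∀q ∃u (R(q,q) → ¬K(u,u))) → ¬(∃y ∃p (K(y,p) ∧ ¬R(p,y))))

First replace A → B with ¬A ∨ B.
  (∃v G(v,v)) ∨ ¬(∀q ∃u (¬R(q,q) ∨ ¬K(u,u))) ∨ ¬(∃y ∃p (K(y,p) ∧ ¬R(p,y)))
Drive negations inward (¬∀x A ≡ ∃x ¬A, ¬∃x A ≡ ∀x ¬A, De Morgan for ∧/∨):
  (∃v G(v,v)) ∨ (∃q ∀u (R(q,q) ∧ K(u,u))) ∨ (∀y ∀p (¬K(y,p) ∨ R(p,y)))
All bound variables are already distinct, so no renaming is needed.
Pull the quantifiers to the front (each side's bound variable is not free in the other side):
  ∃v ∃q ∀u ∀y ∀p (G(v,v) ∨ R(q,q) ∧ K(u,u) ∨ ¬K(y,p) ∨ R(p,y))

∃v ∃q ∀u ∀y ∀p (G(v,v) ∨ R(q,q) ∧ K(u,u) ∨ ¬K(y,p) ∨ R(p,y))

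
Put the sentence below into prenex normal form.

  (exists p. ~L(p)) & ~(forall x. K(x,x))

exists p. exists x. (~L(p) & ~K(x,x))

Move each ¬ inward, flipping quantifiers it crosses:
  (exists p. ~L(p)) & (exists x. ~K(x,x))
All bound variables are already distinct, so no renaming is needed.
Finally move all quantifiers to the prefix:
  exists p. exists x. (~L(p) & ~K(x,x))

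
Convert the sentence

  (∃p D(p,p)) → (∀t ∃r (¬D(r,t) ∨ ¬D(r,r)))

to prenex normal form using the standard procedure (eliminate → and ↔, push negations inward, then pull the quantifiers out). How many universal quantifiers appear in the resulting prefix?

2

Rewrite implications/biconditionals: A → B as ¬A ∨ B.
  ¬(∃p D(p,p)) ∨ (∀t ∃r (¬D(r,t) ∨ ¬D(r,r)))
Drive negations inward (¬∀x A ≡ ∃x ¬A, ¬∃x A ≡ ∀x ¬A, De Morgan for ∧/∨):
  (∀p ¬D(p,p)) ∨ (∀t ∃r (¬D(r,t) ∨ ¬D(r,r)))
All bound variables are already distinct, so no renaming is needed.
Extract every quantifier outward, since the variables are now distinct and don't occur free across branches:
  ∀p ∀t ∃r (¬D(p,p) ∨ ¬D(r,t) ∨ ¬D(r,r))
The prefix is ∀p ∀t ∃r: 2 universal, 1 existential.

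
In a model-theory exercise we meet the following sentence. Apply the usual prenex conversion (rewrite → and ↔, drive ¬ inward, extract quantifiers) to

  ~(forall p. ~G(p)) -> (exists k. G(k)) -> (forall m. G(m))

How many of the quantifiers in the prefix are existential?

0

Eliminate → and ↔ using ¬ and ∨.
  ~~(forall p. ~G(p)) | ~(exists k. G(k)) | (forall m. G(m))
Move each ¬ inward, flipping quantifiers it crosses:
  (forall p. ~G(p)) | (forall k. ~G(k)) | (forall m. G(m))
All bound variables are already distinct, so no renaming is needed.
Pull the quantifiers to the front (each side's bound variable is not free in the other side):
  forall p. forall k. forall m. (~G(p) | ~G(k) | G(m))
The prefix is forall p forall k forall m: 3 universal, 0 existential.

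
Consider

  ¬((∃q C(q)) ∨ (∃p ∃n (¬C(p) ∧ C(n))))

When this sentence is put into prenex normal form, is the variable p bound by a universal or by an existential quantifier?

Move each ¬ inward, flipping quantifiers it crosses:
  (∀q ¬C(q)) ∧ (∀p ∀n (C(p) ∨ ¬C(n)))
All bound variables are already distinct, so no renaming is needed.
Extract every quantifier outward, since the variables are now distinct and don't occur free across branches:
  ∀q ∀p ∀n (¬C(q) ∧ (C(p) ∨ ¬C(n)))
The quantifier ∃p sits under an odd number of negations, so it flips to ∀p.

universal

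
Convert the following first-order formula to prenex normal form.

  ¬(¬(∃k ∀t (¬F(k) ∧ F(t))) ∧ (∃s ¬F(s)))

Drive negations inward (¬∀x A ≡ ∃x ¬A, ¬∃x A ≡ ∀x ¬A, De Morgan for ∧/∨):
  (∃k ∀t (¬F(k) ∧ F(t))) ∨ (∀s F(s))
All bound variables are already distinct, so no renaming is needed.
Extract every quantifier outward, since the variables are now distinct and don't occur free across branches:
  ∃k ∀t ∀s (¬F(k) ∧ F(t) ∨ F(s))

∃k ∀t ∀s (¬F(k) ∧ F(t) ∨ F(s))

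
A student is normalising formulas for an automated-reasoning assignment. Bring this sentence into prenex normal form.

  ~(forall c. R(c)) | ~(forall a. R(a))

exists c. exists a. (~R(c) | ~R(a))

Drive negations inward (¬∀x A ≡ ∃x ¬A, ¬∃x A ≡ ∀x ¬A, De Morgan for ∧/∨):
  (exists c. ~R(c)) | (exists a. ~R(a))
Pull the quantifiers to the front (each side's bound variable is not free in the other side):
  exists c. exists a. (~R(c) | ~R(a))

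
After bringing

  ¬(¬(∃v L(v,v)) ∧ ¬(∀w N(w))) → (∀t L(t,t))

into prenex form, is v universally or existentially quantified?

Eliminate → and ↔ using ¬ and ∨.
  ¬¬(¬(∃v L(v,v)) ∧ ¬(∀w N(w))) ∨ (∀t L(t,t))
Drive negations inward (¬∀x A ≡ ∃x ¬A, ¬∃x A ≡ ∀x ¬A, De Morgan for ∧/∨):
  (∀v ¬L(v,v)) ∧ (∃w ¬N(w)) ∨ (∀t L(t,t))
All bound variables are already distinct, so no renaming is needed.
Pull the quantifiers to the front (each side's bound variable is not free in the other side):
  ∀v ∃w ∀t (¬L(v,v) ∧ ¬N(w) ∨ L(t,t))
The quantifier ∃v sits under an odd number of negations (counting the antecedent side of each →), so it flips to ∀v.

universal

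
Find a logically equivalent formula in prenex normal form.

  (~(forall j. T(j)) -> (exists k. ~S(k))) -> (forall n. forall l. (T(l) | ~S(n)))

Rewrite implications/biconditionals: A → B as ¬A ∨ B.
  ~(~~(forall j. T(j)) | (exists k. ~S(k))) | (forall n. forall l. (T(l) | ~S(n)))
Move each ¬ inward, flipping quantifiers it crosses:
  (exists j. ~T(j)) & (forall k. S(k)) | (forall n. forall l. (T(l) | ~S(n)))
All bound variables are already distinct, so no renaming is needed.
Extract every quantifier outward, since the variables are now distinct and don't occur free across branches:
  exists j. forall k. forall n. forall l. (~T(j) & S(k) | T(l) | ~S(n))

exists j. forall k. forall n. forall l. (~T(j) & S(k) | T(l) | ~S(n))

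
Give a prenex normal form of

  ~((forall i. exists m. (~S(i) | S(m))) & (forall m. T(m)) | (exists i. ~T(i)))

exists i. forall m. exists v. forall y. ((S(i) & ~S(m) | ~T(v)) & T(y))

Move each ¬ inward, flipping quantifiers it crosses:
  ((exists i. forall m. (S(i) & ~S(m))) | (exists m. ~T(m))) & (forall i. T(i))
Rename bound variables to avoid capture: m↦v, i↦y.
  ((exists i. forall m. (S(i) & ~S(m))) | (exists v. ~T(v))) & (forall y. T(y))
Extract every quantifier outward, since the variables are now distinct and don't occur free across branches:
  exists i. forall m. exists v. forall y. ((S(i) & ~S(m) | ~T(v)) & T(y))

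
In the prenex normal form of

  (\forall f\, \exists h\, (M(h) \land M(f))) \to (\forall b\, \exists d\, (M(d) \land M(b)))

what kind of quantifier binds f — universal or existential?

Eliminate → and ↔ using ¬ and ∨.
  \neg (\forall f\, \exists h\, (M(h) \land M(f))) \lor (\forall b\, \exists d\, (M(d) \land M(b)))
Move each ¬ inward, flipping quantifiers it crosses:
  (\exists f\, \forall h\, (\neg M(h) \lor \neg M(f))) \lor (\forall b\, \exists d\, (M(d) \land M(b)))
All bound variables are already distinct, so no renaming is needed.
Finally move all quantifiers to the prefix:
  \exists f\, \forall h\, \forall b\, \exists d\, (\neg M(h) \lor \neg M(f) \lor M(d) \land M(b))
The quantifier \forall f sits under an odd number of negations (counting the antecedent side of each →), so it flips to \exists f.

existential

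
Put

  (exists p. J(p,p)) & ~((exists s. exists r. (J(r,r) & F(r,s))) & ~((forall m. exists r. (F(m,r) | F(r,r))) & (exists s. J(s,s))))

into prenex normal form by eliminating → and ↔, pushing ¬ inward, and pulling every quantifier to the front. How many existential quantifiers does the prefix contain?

Drive negations inward (¬∀x A ≡ ∃x ¬A, ¬∃x A ≡ ∀x ¬A, De Morgan for ∧/∨):
  (exists p. J(p,p)) & ((forall s. forall r. (~J(r,r) | ~F(r,s))) | (forall m. exists r. (F(m,r) | F(r,r))) & (exists s. J(s,s)))
Rename bound variables to avoid capture: r↦a, s↦x.
  (exists p. J(p,p)) & ((forall s. forall r. (~J(r,r) | ~F(r,s))) | (forall m. exists a. (F(m,a) | F(a,a))) & (exists x. J(x,x)))
Pull the quantifiers to the front (each side's bound variable is not free in the other side):
  exists p. forall s. forall r. forall m. exists a. exists x. (J(p,p) & (~J(r,r) | ~F(r,s) | (F(m,a) | F(a,a)) & J(x,x)))
The prefix is exists p forall s forall r forall m exists a exists x: 3 universal, 3 existential.

3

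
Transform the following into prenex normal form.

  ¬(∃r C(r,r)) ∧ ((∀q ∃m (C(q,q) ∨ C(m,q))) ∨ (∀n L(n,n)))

Drive negations inward (¬∀x A ≡ ∃x ¬A, ¬∃x A ≡ ∀x ¬A, De Morgan for ∧/∨):
  (∀r ¬C(r,r)) ∧ ((∀q ∃m (C(q,q) ∨ C(m,q))) ∨ (∀n L(n,n)))
Finally move all quantifiers to the prefix:
  ∀r ∀q ∃m ∀n (¬C(r,r) ∧ (C(q,q) ∨ C(m,q) ∨ L(n,n)))

∀r ∀q ∃m ∀n (¬C(r,r) ∧ (C(q,q) ∨ C(m,q) ∨ L(n,n)))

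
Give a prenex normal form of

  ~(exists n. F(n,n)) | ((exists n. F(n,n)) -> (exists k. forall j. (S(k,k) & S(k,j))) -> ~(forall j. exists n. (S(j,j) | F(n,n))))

forall n. forall v. forall k. exists j. exists p. forall u1. (~F(n,n) | ~F(v,v) | ~S(k,k) | ~S(k,j) | ~S(p,p) & ~F(u1,u1))

Eliminate → and ↔ using ¬ and ∨.
  ~(exists n. F(n,n)) | ~(exists n. F(n,n)) | ~(exists k. forall j. (S(k,k) & S(k,j))) | ~(forall j. exists n. (S(j,j) | F(n,n)))
Push ¬ through the quantifiers and connectives to reach negation normal form:
  (forall n. ~F(n,n)) | (forall n. ~F(n,n)) | (forall k. exists j. (~S(k,k) | ~S(k,j))) | (exists j. forall n. (~S(j,j) & ~F(n,n)))
Give each quantifier a distinct variable: n↦v, j↦p, n↦u1.
  (forall n. ~F(n,n)) | (forall v. ~F(v,v)) | (forall k. exists j. (~S(k,k) | ~S(k,j))) | (exists p. forall u1. (~S(p,p) & ~F(u1,u1)))
Finally move all quantifiers to the prefix:
  forall n. forall v. forall k. exists j. exists p. forall u1. (~F(n,n) | ~F(v,v) | ~S(k,k) | ~S(k,j) | ~S(p,p) & ~F(u1,u1))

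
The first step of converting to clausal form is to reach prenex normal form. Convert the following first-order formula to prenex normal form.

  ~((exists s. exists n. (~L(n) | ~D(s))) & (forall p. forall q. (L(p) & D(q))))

Drive negations inward (¬∀x A ≡ ∃x ¬A, ¬∃x A ≡ ∀x ¬A, De Morgan for ∧/∨):
  (forall s. forall n. (L(n) & D(s))) | (exists p. exists q. (~L(p) | ~D(q)))
All bound variables are already distinct, so no renaming is needed.
Extract every quantifier outward, since the variables are now distinct and don't occur free across branches:
  forall s. forall n. exists p. exists q. (L(n) & D(s) | ~L(p) | ~D(q))

forall s. forall n. exists p. exists q. (L(n) & D(s) | ~L(p) | ~D(q))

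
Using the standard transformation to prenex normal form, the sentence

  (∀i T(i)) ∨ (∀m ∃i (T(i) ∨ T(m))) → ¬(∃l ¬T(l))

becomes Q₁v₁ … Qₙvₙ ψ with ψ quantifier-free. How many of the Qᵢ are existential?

2

First replace A → B with ¬A ∨ B.
  ¬((∀i T(i)) ∨ (∀m ∃i (T(i) ∨ T(m)))) ∨ ¬(∃l ¬T(l))
Move each ¬ inward, flipping quantifiers it crosses:
  (∃i ¬T(i)) ∧ (∃m ∀i (¬T(i) ∧ ¬T(m))) ∨ (∀l T(l))
Give each quantifier a distinct variable: i↦u1.
  (∃i ¬T(i)) ∧ (∃m ∀u1 (¬T(u1) ∧ ¬T(m))) ∨ (∀l T(l))
Pull the quantifiers to the front (each side's bound variable is not free in the other side):
  ∃i ∃m ∀u1 ∀l (¬T(i) ∧ ¬T(u1) ∧ ¬T(m) ∨ T(l))
The prefix is ∃i ∃m ∀u1 ∀l: 2 universal, 2 existential.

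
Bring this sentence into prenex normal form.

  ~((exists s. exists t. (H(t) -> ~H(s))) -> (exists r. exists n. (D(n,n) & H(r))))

First replace A → B with ¬A ∨ B.
  ~(~(exists s. exists t. (~H(t) | ~H(s))) | (exists r. exists n. (D(n,n) & H(r))))
Move each ¬ inward, flipping quantifiers it crosses:
  (exists s. exists t. (~H(t) | ~H(s))) & (forall r. forall n. (~D(n,n) | ~H(r)))
All bound variables are already distinct, so no renaming is needed.
Finally move all quantifiers to the prefix:
  exists s. exists t. forall r. forall n. ((~H(t) | ~H(s)) & (~D(n,n) | ~H(r)))

exists s. exists t. forall r. forall n. ((~H(t) | ~H(s)) & (~D(n,n) | ~H(r)))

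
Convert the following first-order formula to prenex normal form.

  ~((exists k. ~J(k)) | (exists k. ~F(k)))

forall k. forall u. (J(k) & F(u))

Move each ¬ inward, flipping quantifiers it crosses:
  (forall k. J(k)) & (forall k. F(k))
Rename bound variables to avoid capture: k↦u.
  (forall k. J(k)) & (forall u. F(u))
Pull the quantifiers to the front (each side's bound variable is not free in the other side):
  forall k. forall u. (J(k) & F(u))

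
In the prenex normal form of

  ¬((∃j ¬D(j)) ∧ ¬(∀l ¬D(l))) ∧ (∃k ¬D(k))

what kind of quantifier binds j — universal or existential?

universal

Drive negations inward (¬∀x A ≡ ∃x ¬A, ¬∃x A ≡ ∀x ¬A, De Morgan for ∧/∨):
  ((∀j D(j)) ∨ (∀l ¬D(l))) ∧ (∃k ¬D(k))
All bound variables are already distinct, so no renaming is needed.
Finally move all quantifiers to the prefix:
  ∀j ∀l ∃k ((D(j) ∨ ¬D(l)) ∧ ¬D(k))
The quantifier ∃j sits under an odd number of negations, so it flips to ∀j.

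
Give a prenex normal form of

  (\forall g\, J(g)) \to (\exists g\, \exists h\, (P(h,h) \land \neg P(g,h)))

\exists g\, \exists u\, \exists h\, (\neg J(g) \lor P(h,h) \land \neg P(u,h))

First replace A → B with ¬A ∨ B.
  \neg (\forall g\, J(g)) \lor (\exists g\, \exists h\, (P(h,h) \land \neg P(g,h)))
Push ¬ through the quantifiers and connectives to reach negation normal form:
  (\exists g\, \neg J(g)) \lor (\exists g\, \exists h\, (P(h,h) \land \neg P(g,h)))
Give each quantifier a distinct variable: g↦u.
  (\exists g\, \neg J(g)) \lor (\exists u\, \exists h\, (P(h,h) \land \neg P(u,h)))
Pull the quantifiers to the front (each side's bound variable is not free in the other side):
  \exists g\, \exists u\, \exists h\, (\neg J(g) \lor P(h,h) \land \neg P(u,h))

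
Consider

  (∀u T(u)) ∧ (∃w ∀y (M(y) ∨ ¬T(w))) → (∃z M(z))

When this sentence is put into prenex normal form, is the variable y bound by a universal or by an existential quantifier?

Rewrite implications/biconditionals: A → B as ¬A ∨ B.
  ¬((∀u T(u)) ∧ (∃w ∀y (M(y) ∨ ¬T(w)))) ∨ (∃z M(z))
Move each ¬ inward, flipping quantifiers it crosses:
  (∃u ¬T(u)) ∨ (∀w ∃y (¬M(y) ∧ T(w))) ∨ (∃z M(z))
All bound variables are already distinct, so no renaming is needed.
Finally move all quantifiers to the prefix:
  ∃u ∀w ∃y ∃z (¬T(u) ∨ ¬M(y) ∧ T(w) ∨ M(z))
The quantifier ∀y sits under an odd number of negations (counting the antecedent side of each →), so it flips to ∃y.

existential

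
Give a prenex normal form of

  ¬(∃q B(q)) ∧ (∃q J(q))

∀q ∃v (¬B(q) ∧ J(v))

Drive negations inward (¬∀x A ≡ ∃x ¬A, ¬∃x A ≡ ∀x ¬A, De Morgan for ∧/∨):
  (∀q ¬B(q)) ∧ (∃q J(q))
Rename bound variables to avoid capture: q↦v.
  (∀q ¬B(q)) ∧ (∃v J(v))
Pull the quantifiers to the front (each side's bound variable is not free in the other side):
  ∀q ∃v (¬B(q) ∧ J(v))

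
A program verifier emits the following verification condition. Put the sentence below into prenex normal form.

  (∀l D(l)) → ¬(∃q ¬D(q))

First replace A → B with ¬A ∨ B.
  ¬(∀l D(l)) ∨ ¬(∃q ¬D(q))
Move each ¬ inward, flipping quantifiers it crosses:
  (∃l ¬D(l)) ∨ (∀q D(q))
All bound variables are already distinct, so no renaming is needed.
Pull the quantifiers to the front (each side's bound variable is not free in the other side):
  ∃l ∀q (¬D(l) ∨ D(q))

∃l ∀q (¬D(l) ∨ D(q))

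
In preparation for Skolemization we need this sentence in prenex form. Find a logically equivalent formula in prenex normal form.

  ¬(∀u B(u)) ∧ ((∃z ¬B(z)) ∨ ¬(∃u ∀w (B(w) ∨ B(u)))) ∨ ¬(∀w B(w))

Drive negations inward (¬∀x A ≡ ∃x ¬A, ¬∃x A ≡ ∀x ¬A, De Morgan for ∧/∨):
  (∃u ¬B(u)) ∧ ((∃z ¬B(z)) ∨ (∀u ∃w (¬B(w) ∧ ¬B(u)))) ∨ (∃w ¬B(w))
Rename bound variables to avoid capture: u↦y1, w↦r.
  (∃u ¬B(u)) ∧ ((∃z ¬B(z)) ∨ (∀y1 ∃w (¬B(w) ∧ ¬B(y1)))) ∨ (∃r ¬B(r))
Finally move all quantifiers to the prefix:
  ∃u ∃z ∀y1 ∃w ∃r (¬B(u) ∧ (¬B(z) ∨ ¬B(w) ∧ ¬B(y1)) ∨ ¬B(r))

∃u ∃z ∀y1 ∃w ∃r (¬B(u) ∧ (¬B(z) ∨ ¬B(w) ∧ ¬B(y1)) ∨ ¬B(r))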